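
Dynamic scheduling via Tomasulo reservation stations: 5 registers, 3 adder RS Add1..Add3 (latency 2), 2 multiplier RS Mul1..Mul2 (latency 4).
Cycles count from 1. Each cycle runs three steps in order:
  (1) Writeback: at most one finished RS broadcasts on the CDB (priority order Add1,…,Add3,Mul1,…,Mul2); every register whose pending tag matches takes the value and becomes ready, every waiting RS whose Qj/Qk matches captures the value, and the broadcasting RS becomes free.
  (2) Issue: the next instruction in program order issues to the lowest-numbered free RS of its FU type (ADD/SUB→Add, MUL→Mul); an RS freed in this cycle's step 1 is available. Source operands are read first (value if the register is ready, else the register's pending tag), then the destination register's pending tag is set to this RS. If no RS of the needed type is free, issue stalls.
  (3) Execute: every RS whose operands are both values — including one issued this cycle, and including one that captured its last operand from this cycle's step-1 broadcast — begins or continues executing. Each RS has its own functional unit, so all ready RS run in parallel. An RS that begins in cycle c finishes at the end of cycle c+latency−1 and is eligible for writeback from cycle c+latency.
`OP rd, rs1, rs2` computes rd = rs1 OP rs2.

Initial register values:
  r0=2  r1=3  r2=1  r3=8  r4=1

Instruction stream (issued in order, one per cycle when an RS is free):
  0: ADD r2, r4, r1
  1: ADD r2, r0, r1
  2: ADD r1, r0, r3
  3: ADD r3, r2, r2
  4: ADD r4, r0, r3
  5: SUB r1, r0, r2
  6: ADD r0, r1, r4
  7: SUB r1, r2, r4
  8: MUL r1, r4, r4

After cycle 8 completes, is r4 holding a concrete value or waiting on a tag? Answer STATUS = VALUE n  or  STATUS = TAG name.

STATUS = VALUE 12

  c1: issue ADD r2<-Add1  regs: r0:2,r1:3,r2:Add1,r3:8,r4:1
  c2: issue ADD r2<-Add2  regs: r0:2,r1:3,r2:Add2,r3:8,r4:1
  c3: CDB Add1=4; issue ADD r1<-Add1  regs: r0:2,r1:Add1,r2:Add2,r3:8,r4:1
  c4: CDB Add2=5; issue ADD r3<-Add2  regs: r0:2,r1:Add1,r2:5,r3:Add2,r4:1
  c5: CDB Add1=10; issue ADD r4<-Add1  regs: r0:2,r1:10,r2:5,r3:Add2,r4:Add1
  c6: CDB Add2=10; issue SUB r1<-Add2  regs: r0:2,r1:Add2,r2:5,r3:10,r4:Add1
  c7: issue ADD r0<-Add3  regs: r0:Add3,r1:Add2,r2:5,r3:10,r4:Add1
  c8: CDB Add1=12; issue SUB r1<-Add1  regs: r0:Add3,r1:Add1,r2:5,r3:10,r4:12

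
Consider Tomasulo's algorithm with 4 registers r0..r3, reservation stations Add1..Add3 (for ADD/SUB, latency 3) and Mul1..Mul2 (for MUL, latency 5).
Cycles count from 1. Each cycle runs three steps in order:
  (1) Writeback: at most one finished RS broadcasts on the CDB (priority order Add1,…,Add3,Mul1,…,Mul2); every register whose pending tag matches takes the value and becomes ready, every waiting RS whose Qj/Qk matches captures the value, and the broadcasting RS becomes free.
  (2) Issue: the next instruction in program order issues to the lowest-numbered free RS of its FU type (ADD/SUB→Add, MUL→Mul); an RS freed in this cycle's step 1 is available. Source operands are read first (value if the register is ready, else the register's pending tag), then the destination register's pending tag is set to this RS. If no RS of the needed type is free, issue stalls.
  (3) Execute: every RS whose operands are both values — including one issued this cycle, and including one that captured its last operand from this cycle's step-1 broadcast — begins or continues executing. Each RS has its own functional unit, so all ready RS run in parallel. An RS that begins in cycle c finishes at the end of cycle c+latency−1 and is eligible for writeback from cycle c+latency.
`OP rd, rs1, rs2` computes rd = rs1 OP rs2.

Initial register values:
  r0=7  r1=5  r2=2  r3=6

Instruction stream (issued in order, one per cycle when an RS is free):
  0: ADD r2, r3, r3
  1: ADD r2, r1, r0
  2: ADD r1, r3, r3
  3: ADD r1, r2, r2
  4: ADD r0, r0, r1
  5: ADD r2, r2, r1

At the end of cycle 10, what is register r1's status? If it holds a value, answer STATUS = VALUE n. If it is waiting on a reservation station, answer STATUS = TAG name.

STATUS = VALUE 24

cycle 1: issue ADD r2<-Add1 // r0:7,r1:5,r2:Add1,r3:6
cycle 2: issue ADD r2<-Add2 // r0:7,r1:5,r2:Add2,r3:6
cycle 3: issue ADD r1<-Add3 // r0:7,r1:Add3,r2:Add2,r3:6
cycle 4: CDB Add1=12; issue ADD r1<-Add1 // r0:7,r1:Add1,r2:Add2,r3:6
cycle 5: CDB Add2=12; issue ADD r0<-Add2 // r0:Add2,r1:Add1,r2:12,r3:6
cycle 6: CDB Add3=12; issue ADD r2<-Add3 // r0:Add2,r1:Add1,r2:Add3,r3:6
cycle 7: - // r0:Add2,r1:Add1,r2:Add3,r3:6
cycle 8: CDB Add1=24 // r0:Add2,r1:24,r2:Add3,r3:6
cycle 9: - // r0:Add2,r1:24,r2:Add3,r3:6
cycle 10: - // r0:Add2,r1:24,r2:Add3,r3:6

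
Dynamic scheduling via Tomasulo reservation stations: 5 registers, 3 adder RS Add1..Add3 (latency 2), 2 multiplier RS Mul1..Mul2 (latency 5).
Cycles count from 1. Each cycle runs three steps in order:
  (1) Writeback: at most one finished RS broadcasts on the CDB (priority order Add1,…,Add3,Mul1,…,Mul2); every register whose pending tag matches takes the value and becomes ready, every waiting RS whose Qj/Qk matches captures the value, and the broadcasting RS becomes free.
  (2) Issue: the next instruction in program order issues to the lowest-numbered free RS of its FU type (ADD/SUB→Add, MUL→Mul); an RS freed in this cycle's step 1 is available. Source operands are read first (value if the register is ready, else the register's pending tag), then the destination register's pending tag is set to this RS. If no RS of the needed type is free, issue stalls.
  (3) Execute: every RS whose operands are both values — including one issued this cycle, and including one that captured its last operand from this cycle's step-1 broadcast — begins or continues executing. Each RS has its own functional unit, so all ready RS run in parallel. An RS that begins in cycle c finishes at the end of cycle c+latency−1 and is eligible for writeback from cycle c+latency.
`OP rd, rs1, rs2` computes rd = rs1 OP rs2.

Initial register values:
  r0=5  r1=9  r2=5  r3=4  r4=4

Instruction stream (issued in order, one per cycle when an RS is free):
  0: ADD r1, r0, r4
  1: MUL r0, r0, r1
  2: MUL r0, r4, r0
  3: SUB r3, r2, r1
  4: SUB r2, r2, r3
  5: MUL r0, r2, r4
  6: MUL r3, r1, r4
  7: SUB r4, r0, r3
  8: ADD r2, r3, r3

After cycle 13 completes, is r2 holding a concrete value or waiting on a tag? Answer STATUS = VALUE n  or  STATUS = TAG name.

cycle 1: issue ADD r1<-Add1 // r0:5,r1:Add1,r2:5,r3:4,r4:4
cycle 2: issue MUL r0<-Mul1 // r0:Mul1,r1:Add1,r2:5,r3:4,r4:4
cycle 3: CDB Add1=9; issue MUL r0<-Mul2 // r0:Mul2,r1:9,r2:5,r3:4,r4:4
cycle 4: issue SUB r3<-Add1 // r0:Mul2,r1:9,r2:5,r3:Add1,r4:4
cycle 5: issue SUB r2<-Add2 // r0:Mul2,r1:9,r2:Add2,r3:Add1,r4:4
cycle 6: CDB Add1=-4; stall // r0:Mul2,r1:9,r2:Add2,r3:-4,r4:4
cycle 7: stall // r0:Mul2,r1:9,r2:Add2,r3:-4,r4:4
cycle 8: CDB Add2=9; stall // r0:Mul2,r1:9,r2:9,r3:-4,r4:4
cycle 9: CDB Mul1=45; issue MUL r0<-Mul1 // r0:Mul1,r1:9,r2:9,r3:-4,r4:4
cycle 10: stall // r0:Mul1,r1:9,r2:9,r3:-4,r4:4
cycle 11: stall // r0:Mul1,r1:9,r2:9,r3:-4,r4:4
cycle 12: stall // r0:Mul1,r1:9,r2:9,r3:-4,r4:4
cycle 13: stall // r0:Mul1,r1:9,r2:9,r3:-4,r4:4

STATUS = VALUE 9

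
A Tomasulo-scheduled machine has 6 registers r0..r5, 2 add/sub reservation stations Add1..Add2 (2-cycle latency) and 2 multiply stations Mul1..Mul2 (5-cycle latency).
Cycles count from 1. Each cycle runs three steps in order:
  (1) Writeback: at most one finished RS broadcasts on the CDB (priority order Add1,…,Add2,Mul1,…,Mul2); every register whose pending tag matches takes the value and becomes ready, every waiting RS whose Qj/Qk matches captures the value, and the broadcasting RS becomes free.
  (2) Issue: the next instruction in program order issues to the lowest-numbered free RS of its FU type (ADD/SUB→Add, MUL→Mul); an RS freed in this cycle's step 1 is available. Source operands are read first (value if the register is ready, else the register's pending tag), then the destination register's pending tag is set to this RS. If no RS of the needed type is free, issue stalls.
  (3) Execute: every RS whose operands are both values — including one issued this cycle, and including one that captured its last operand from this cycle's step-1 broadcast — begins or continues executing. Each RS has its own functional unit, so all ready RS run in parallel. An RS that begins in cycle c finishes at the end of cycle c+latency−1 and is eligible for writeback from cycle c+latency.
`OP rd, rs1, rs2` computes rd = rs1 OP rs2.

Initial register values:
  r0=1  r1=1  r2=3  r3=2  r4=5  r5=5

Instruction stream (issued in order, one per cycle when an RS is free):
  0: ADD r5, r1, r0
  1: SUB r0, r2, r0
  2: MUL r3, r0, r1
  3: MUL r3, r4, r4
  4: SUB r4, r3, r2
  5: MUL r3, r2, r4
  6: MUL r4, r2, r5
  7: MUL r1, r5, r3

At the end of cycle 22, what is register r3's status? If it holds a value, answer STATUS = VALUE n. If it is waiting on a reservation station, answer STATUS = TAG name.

STATUS = VALUE 66

cycle 1: issue ADD r5<-Add1 // r0:1,r1:1,r2:3,r3:2,r4:5,r5:Add1
cycle 2: issue SUB r0<-Add2 // r0:Add2,r1:1,r2:3,r3:2,r4:5,r5:Add1
cycle 3: CDB Add1=2; issue MUL r3<-Mul1 // r0:Add2,r1:1,r2:3,r3:Mul1,r4:5,r5:2
cycle 4: CDB Add2=2; issue MUL r3<-Mul2 // r0:2,r1:1,r2:3,r3:Mul2,r4:5,r5:2
cycle 5: issue SUB r4<-Add1 // r0:2,r1:1,r2:3,r3:Mul2,r4:Add1,r5:2
cycle 6: stall // r0:2,r1:1,r2:3,r3:Mul2,r4:Add1,r5:2
cycle 7: stall // r0:2,r1:1,r2:3,r3:Mul2,r4:Add1,r5:2
cycle 8: stall // r0:2,r1:1,r2:3,r3:Mul2,r4:Add1,r5:2
cycle 9: CDB Mul1=2; issue MUL r3<-Mul1 // r0:2,r1:1,r2:3,r3:Mul1,r4:Add1,r5:2
cycle 10: CDB Mul2=25; issue MUL r4<-Mul2 // r0:2,r1:1,r2:3,r3:Mul1,r4:Mul2,r5:2
cycle 11: stall // r0:2,r1:1,r2:3,r3:Mul1,r4:Mul2,r5:2
cycle 12: CDB Add1=22; stall // r0:2,r1:1,r2:3,r3:Mul1,r4:Mul2,r5:2
cycle 13: stall // r0:2,r1:1,r2:3,r3:Mul1,r4:Mul2,r5:2
cycle 14: stall // r0:2,r1:1,r2:3,r3:Mul1,r4:Mul2,r5:2
cycle 15: CDB Mul2=6; issue MUL r1<-Mul2 // r0:2,r1:Mul2,r2:3,r3:Mul1,r4:6,r5:2
cycle 16: - // r0:2,r1:Mul2,r2:3,r3:Mul1,r4:6,r5:2
cycle 17: CDB Mul1=66 // r0:2,r1:Mul2,r2:3,r3:66,r4:6,r5:2
cycle 18: - // r0:2,r1:Mul2,r2:3,r3:66,r4:6,r5:2
cycle 19: - // r0:2,r1:Mul2,r2:3,r3:66,r4:6,r5:2
cycle 20: - // r0:2,r1:Mul2,r2:3,r3:66,r4:6,r5:2
cycle 21: - // r0:2,r1:Mul2,r2:3,r3:66,r4:6,r5:2
cycle 22: CDB Mul2=132 // r0:2,r1:132,r2:3,r3:66,r4:6,r5:2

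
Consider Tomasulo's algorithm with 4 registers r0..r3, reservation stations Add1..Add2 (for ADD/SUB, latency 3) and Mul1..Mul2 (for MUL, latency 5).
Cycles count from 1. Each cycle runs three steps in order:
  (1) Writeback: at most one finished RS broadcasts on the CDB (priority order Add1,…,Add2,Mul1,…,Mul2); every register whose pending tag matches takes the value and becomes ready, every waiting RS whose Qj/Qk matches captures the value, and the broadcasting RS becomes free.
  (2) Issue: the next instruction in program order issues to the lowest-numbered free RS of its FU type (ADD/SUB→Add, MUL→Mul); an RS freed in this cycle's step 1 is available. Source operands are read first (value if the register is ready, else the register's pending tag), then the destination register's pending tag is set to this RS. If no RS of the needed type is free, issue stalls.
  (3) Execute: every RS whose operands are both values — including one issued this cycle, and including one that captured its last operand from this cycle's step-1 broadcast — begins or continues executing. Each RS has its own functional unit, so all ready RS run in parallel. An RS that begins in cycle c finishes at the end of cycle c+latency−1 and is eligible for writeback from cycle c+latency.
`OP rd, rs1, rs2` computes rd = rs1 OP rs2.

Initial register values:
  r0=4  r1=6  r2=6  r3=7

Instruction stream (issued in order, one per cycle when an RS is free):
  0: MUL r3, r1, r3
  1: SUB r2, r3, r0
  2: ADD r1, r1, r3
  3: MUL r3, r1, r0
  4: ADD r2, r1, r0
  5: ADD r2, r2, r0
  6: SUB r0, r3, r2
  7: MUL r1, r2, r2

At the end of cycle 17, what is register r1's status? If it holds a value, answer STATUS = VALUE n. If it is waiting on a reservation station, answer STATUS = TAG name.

  c1: issue MUL r3<-Mul1  regs: r0:4,r1:6,r2:6,r3:Mul1
  c2: issue SUB r2<-Add1  regs: r0:4,r1:6,r2:Add1,r3:Mul1
  c3: issue ADD r1<-Add2  regs: r0:4,r1:Add2,r2:Add1,r3:Mul1
  c4: issue MUL r3<-Mul2  regs: r0:4,r1:Add2,r2:Add1,r3:Mul2
  c5: stall  regs: r0:4,r1:Add2,r2:Add1,r3:Mul2
  c6: CDB Mul1=42; stall  regs: r0:4,r1:Add2,r2:Add1,r3:Mul2
  c7: stall  regs: r0:4,r1:Add2,r2:Add1,r3:Mul2
  c8: stall  regs: r0:4,r1:Add2,r2:Add1,r3:Mul2
  c9: CDB Add1=38; issue ADD r2<-Add1  regs: r0:4,r1:Add2,r2:Add1,r3:Mul2
  c10: CDB Add2=48; issue ADD r2<-Add2  regs: r0:4,r1:48,r2:Add2,r3:Mul2
  c11: stall  regs: r0:4,r1:48,r2:Add2,r3:Mul2
  c12: stall  regs: r0:4,r1:48,r2:Add2,r3:Mul2
  c13: CDB Add1=52; issue SUB r0<-Add1  regs: r0:Add1,r1:48,r2:Add2,r3:Mul2
  c14: issue MUL r1<-Mul1  regs: r0:Add1,r1:Mul1,r2:Add2,r3:Mul2
  c15: CDB Mul2=192  regs: r0:Add1,r1:Mul1,r2:Add2,r3:192
  c16: CDB Add2=56  regs: r0:Add1,r1:Mul1,r2:56,r3:192
  c17: -  regs: r0:Add1,r1:Mul1,r2:56,r3:192

STATUS = TAG Mul1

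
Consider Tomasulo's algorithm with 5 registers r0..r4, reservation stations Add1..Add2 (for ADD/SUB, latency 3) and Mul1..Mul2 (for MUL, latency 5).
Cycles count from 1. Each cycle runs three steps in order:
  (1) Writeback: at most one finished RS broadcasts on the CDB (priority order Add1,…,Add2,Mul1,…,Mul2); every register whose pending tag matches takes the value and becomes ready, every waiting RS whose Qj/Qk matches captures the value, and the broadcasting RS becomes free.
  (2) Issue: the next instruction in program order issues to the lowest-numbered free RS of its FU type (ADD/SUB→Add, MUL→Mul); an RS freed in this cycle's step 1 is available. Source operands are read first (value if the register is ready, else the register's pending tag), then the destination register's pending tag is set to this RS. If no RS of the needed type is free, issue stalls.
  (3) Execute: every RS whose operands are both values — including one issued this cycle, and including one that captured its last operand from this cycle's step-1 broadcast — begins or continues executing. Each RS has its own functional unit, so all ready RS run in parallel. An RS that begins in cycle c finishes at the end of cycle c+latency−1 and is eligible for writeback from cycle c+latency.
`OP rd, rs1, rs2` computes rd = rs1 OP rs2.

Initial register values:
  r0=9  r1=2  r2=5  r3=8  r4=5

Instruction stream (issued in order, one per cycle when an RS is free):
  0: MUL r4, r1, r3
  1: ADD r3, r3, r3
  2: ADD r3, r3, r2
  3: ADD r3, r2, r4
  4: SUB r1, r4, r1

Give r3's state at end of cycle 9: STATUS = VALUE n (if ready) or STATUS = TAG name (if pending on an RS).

  c1: issue MUL r4<-Mul1  regs: r0:9,r1:2,r2:5,r3:8,r4:Mul1
  c2: issue ADD r3<-Add1  regs: r0:9,r1:2,r2:5,r3:Add1,r4:Mul1
  c3: issue ADD r3<-Add2  regs: r0:9,r1:2,r2:5,r3:Add2,r4:Mul1
  c4: stall  regs: r0:9,r1:2,r2:5,r3:Add2,r4:Mul1
  c5: CDB Add1=16; issue ADD r3<-Add1  regs: r0:9,r1:2,r2:5,r3:Add1,r4:Mul1
  c6: CDB Mul1=16; stall  regs: r0:9,r1:2,r2:5,r3:Add1,r4:16
  c7: stall  regs: r0:9,r1:2,r2:5,r3:Add1,r4:16
  c8: CDB Add2=21; issue SUB r1<-Add2  regs: r0:9,r1:Add2,r2:5,r3:Add1,r4:16
  c9: CDB Add1=21  regs: r0:9,r1:Add2,r2:5,r3:21,r4:16

STATUS = VALUE 21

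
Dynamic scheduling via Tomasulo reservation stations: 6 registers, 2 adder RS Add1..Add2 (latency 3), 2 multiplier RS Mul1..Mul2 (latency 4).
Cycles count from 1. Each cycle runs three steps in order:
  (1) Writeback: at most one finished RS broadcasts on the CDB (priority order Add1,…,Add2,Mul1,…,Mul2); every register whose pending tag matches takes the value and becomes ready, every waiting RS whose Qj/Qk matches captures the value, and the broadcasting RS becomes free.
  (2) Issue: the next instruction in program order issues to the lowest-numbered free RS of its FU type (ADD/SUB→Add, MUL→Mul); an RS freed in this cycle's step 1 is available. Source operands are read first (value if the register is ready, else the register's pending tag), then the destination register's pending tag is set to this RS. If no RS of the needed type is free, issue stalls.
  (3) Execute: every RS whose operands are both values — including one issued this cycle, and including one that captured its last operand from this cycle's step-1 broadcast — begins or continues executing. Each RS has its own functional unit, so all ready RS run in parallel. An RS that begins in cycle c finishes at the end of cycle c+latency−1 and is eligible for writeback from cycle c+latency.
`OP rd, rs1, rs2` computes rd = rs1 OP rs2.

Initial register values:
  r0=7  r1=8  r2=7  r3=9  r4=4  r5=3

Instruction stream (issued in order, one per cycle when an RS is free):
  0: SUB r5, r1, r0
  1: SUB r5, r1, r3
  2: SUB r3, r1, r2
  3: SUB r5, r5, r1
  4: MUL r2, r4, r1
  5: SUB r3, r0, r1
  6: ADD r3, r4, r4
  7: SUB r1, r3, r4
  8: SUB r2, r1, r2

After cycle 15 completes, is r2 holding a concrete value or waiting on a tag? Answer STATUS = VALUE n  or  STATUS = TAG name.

STATUS = TAG Add2

  c1: issue SUB r5<-Add1  regs: r0:7,r1:8,r2:7,r3:9,r4:4,r5:Add1
  c2: issue SUB r5<-Add2  regs: r0:7,r1:8,r2:7,r3:9,r4:4,r5:Add2
  c3: stall  regs: r0:7,r1:8,r2:7,r3:9,r4:4,r5:Add2
  c4: CDB Add1=1; issue SUB r3<-Add1  regs: r0:7,r1:8,r2:7,r3:Add1,r4:4,r5:Add2
  c5: CDB Add2=-1; issue SUB r5<-Add2  regs: r0:7,r1:8,r2:7,r3:Add1,r4:4,r5:Add2
  c6: issue MUL r2<-Mul1  regs: r0:7,r1:8,r2:Mul1,r3:Add1,r4:4,r5:Add2
  c7: CDB Add1=1; issue SUB r3<-Add1  regs: r0:7,r1:8,r2:Mul1,r3:Add1,r4:4,r5:Add2
  c8: CDB Add2=-9; issue ADD r3<-Add2  regs: r0:7,r1:8,r2:Mul1,r3:Add2,r4:4,r5:-9
  c9: stall  regs: r0:7,r1:8,r2:Mul1,r3:Add2,r4:4,r5:-9
  c10: CDB Add1=-1; issue SUB r1<-Add1  regs: r0:7,r1:Add1,r2:Mul1,r3:Add2,r4:4,r5:-9
  c11: CDB Add2=8; issue SUB r2<-Add2  regs: r0:7,r1:Add1,r2:Add2,r3:8,r4:4,r5:-9
  c12: CDB Mul1=32  regs: r0:7,r1:Add1,r2:Add2,r3:8,r4:4,r5:-9
  c13: -  regs: r0:7,r1:Add1,r2:Add2,r3:8,r4:4,r5:-9
  c14: CDB Add1=4  regs: r0:7,r1:4,r2:Add2,r3:8,r4:4,r5:-9
  c15: -  regs: r0:7,r1:4,r2:Add2,r3:8,r4:4,r5:-9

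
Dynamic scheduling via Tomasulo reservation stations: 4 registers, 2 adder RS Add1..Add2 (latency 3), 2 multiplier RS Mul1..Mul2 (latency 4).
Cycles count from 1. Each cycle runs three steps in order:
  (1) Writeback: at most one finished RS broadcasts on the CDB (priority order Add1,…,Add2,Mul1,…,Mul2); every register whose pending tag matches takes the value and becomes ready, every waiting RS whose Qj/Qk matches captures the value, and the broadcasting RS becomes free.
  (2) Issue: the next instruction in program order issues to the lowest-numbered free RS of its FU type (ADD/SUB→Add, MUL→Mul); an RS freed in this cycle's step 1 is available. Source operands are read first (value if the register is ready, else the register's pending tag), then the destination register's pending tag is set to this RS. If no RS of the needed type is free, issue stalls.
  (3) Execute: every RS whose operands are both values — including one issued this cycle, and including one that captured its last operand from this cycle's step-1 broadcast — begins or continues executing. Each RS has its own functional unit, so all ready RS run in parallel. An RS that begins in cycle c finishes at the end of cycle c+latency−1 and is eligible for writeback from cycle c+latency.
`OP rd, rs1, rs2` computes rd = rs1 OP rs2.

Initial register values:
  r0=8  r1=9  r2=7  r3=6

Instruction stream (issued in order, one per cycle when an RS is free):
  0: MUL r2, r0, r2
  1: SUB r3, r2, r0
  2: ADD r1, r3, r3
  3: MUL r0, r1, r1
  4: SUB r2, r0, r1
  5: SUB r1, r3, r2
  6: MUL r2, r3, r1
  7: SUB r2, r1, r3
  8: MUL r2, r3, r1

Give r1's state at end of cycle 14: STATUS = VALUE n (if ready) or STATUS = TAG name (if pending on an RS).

STATUS = TAG Add2

c1: issue MUL r2<-Mul1 | r0:8,r1:9,r2:Mul1,r3:6
c2: issue SUB r3<-Add1 | r0:8,r1:9,r2:Mul1,r3:Add1
c3: issue ADD r1<-Add2 | r0:8,r1:Add2,r2:Mul1,r3:Add1
c4: issue MUL r0<-Mul2 | r0:Mul2,r1:Add2,r2:Mul1,r3:Add1
c5: CDB Mul1=56; stall | r0:Mul2,r1:Add2,r2:56,r3:Add1
c6: stall | r0:Mul2,r1:Add2,r2:56,r3:Add1
c7: stall | r0:Mul2,r1:Add2,r2:56,r3:Add1
c8: CDB Add1=48; issue SUB r2<-Add1 | r0:Mul2,r1:Add2,r2:Add1,r3:48
c9: stall | r0:Mul2,r1:Add2,r2:Add1,r3:48
c10: stall | r0:Mul2,r1:Add2,r2:Add1,r3:48
c11: CDB Add2=96; issue SUB r1<-Add2 | r0:Mul2,r1:Add2,r2:Add1,r3:48
c12: issue MUL r2<-Mul1 | r0:Mul2,r1:Add2,r2:Mul1,r3:48
c13: stall | r0:Mul2,r1:Add2,r2:Mul1,r3:48
c14: stall | r0:Mul2,r1:Add2,r2:Mul1,r3:48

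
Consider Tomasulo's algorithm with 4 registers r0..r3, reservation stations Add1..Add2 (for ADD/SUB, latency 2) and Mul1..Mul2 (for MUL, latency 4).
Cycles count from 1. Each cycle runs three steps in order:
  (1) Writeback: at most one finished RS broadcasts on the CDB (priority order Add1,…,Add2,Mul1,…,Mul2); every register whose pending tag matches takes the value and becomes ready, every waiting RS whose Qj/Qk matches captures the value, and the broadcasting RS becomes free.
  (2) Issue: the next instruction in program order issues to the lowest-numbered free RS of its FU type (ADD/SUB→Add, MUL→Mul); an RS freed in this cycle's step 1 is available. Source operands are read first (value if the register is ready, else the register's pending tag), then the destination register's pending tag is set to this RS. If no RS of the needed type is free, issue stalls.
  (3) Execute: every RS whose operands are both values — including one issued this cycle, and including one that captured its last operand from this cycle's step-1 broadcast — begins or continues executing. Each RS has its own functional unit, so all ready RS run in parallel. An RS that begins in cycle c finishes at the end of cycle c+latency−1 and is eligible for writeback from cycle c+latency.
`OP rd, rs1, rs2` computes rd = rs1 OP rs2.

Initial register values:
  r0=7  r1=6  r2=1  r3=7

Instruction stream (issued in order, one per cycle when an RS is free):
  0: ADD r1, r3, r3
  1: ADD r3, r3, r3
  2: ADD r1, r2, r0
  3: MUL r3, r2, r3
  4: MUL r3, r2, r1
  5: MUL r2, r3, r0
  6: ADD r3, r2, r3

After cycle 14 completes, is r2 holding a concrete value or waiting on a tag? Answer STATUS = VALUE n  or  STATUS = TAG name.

STATUS = VALUE 56

  c1: issue ADD r1<-Add1  regs: r0:7,r1:Add1,r2:1,r3:7
  c2: issue ADD r3<-Add2  regs: r0:7,r1:Add1,r2:1,r3:Add2
  c3: CDB Add1=14; issue ADD r1<-Add1  regs: r0:7,r1:Add1,r2:1,r3:Add2
  c4: CDB Add2=14; issue MUL r3<-Mul1  regs: r0:7,r1:Add1,r2:1,r3:Mul1
  c5: CDB Add1=8; issue MUL r3<-Mul2  regs: r0:7,r1:8,r2:1,r3:Mul2
  c6: stall  regs: r0:7,r1:8,r2:1,r3:Mul2
  c7: stall  regs: r0:7,r1:8,r2:1,r3:Mul2
  c8: CDB Mul1=14; issue MUL r2<-Mul1  regs: r0:7,r1:8,r2:Mul1,r3:Mul2
  c9: CDB Mul2=8; issue ADD r3<-Add1  regs: r0:7,r1:8,r2:Mul1,r3:Add1
  c10: -  regs: r0:7,r1:8,r2:Mul1,r3:Add1
  c11: -  regs: r0:7,r1:8,r2:Mul1,r3:Add1
  c12: -  regs: r0:7,r1:8,r2:Mul1,r3:Add1
  c13: CDB Mul1=56  regs: r0:7,r1:8,r2:56,r3:Add1
  c14: -  regs: r0:7,r1:8,r2:56,r3:Add1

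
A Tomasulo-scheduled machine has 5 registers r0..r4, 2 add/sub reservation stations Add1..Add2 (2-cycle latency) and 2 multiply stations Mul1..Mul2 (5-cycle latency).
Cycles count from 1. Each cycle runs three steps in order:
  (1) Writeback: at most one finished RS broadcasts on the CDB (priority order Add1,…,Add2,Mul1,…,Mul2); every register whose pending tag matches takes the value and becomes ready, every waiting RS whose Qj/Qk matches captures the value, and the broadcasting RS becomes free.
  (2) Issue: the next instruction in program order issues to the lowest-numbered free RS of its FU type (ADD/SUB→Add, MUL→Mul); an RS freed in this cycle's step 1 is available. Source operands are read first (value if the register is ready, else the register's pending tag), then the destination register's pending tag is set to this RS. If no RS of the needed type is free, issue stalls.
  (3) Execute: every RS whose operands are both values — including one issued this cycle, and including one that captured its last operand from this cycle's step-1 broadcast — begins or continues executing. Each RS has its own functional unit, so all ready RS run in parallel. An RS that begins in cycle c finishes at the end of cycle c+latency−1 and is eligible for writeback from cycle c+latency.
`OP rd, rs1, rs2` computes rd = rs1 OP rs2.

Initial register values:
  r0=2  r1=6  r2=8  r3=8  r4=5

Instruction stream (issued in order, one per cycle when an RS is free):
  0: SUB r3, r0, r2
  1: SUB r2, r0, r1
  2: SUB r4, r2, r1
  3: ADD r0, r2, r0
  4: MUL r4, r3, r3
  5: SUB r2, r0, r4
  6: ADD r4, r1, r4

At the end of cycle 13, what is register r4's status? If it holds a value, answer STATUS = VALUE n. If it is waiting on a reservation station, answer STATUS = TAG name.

cycle 1: issue SUB r3<-Add1 // r0:2,r1:6,r2:8,r3:Add1,r4:5
cycle 2: issue SUB r2<-Add2 // r0:2,r1:6,r2:Add2,r3:Add1,r4:5
cycle 3: CDB Add1=-6; issue SUB r4<-Add1 // r0:2,r1:6,r2:Add2,r3:-6,r4:Add1
cycle 4: CDB Add2=-4; issue ADD r0<-Add2 // r0:Add2,r1:6,r2:-4,r3:-6,r4:Add1
cycle 5: issue MUL r4<-Mul1 // r0:Add2,r1:6,r2:-4,r3:-6,r4:Mul1
cycle 6: CDB Add1=-10; issue SUB r2<-Add1 // r0:Add2,r1:6,r2:Add1,r3:-6,r4:Mul1
cycle 7: CDB Add2=-2; issue ADD r4<-Add2 // r0:-2,r1:6,r2:Add1,r3:-6,r4:Add2
cycle 8: - // r0:-2,r1:6,r2:Add1,r3:-6,r4:Add2
cycle 9: - // r0:-2,r1:6,r2:Add1,r3:-6,r4:Add2
cycle 10: CDB Mul1=36 // r0:-2,r1:6,r2:Add1,r3:-6,r4:Add2
cycle 11: - // r0:-2,r1:6,r2:Add1,r3:-6,r4:Add2
cycle 12: CDB Add1=-38 // r0:-2,r1:6,r2:-38,r3:-6,r4:Add2
cycle 13: CDB Add2=42 // r0:-2,r1:6,r2:-38,r3:-6,r4:42

STATUS = VALUE 42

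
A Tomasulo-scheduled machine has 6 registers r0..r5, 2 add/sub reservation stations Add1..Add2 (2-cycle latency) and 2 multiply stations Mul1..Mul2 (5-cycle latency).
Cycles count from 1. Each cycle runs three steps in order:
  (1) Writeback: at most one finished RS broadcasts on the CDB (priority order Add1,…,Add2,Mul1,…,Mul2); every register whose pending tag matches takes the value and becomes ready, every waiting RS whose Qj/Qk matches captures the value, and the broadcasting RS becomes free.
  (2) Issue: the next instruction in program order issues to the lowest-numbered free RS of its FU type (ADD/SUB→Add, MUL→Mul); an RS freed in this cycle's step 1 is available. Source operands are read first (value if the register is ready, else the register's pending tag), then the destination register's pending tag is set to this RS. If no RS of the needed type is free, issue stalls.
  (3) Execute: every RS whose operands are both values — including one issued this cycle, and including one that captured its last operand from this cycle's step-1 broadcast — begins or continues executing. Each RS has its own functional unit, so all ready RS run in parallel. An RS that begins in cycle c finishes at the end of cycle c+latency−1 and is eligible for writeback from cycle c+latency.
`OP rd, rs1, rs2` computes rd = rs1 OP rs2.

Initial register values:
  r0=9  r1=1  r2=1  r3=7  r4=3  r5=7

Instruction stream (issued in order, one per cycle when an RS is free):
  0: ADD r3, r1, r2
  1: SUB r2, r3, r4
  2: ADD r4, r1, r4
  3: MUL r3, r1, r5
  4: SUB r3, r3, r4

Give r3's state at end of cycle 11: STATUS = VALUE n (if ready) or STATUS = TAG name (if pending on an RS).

STATUS = VALUE 3

cycle 1: issue ADD r3<-Add1 // r0:9,r1:1,r2:1,r3:Add1,r4:3,r5:7
cycle 2: issue SUB r2<-Add2 // r0:9,r1:1,r2:Add2,r3:Add1,r4:3,r5:7
cycle 3: CDB Add1=2; issue ADD r4<-Add1 // r0:9,r1:1,r2:Add2,r3:2,r4:Add1,r5:7
cycle 4: issue MUL r3<-Mul1 // r0:9,r1:1,r2:Add2,r3:Mul1,r4:Add1,r5:7
cycle 5: CDB Add1=4; issue SUB r3<-Add1 // r0:9,r1:1,r2:Add2,r3:Add1,r4:4,r5:7
cycle 6: CDB Add2=-1 // r0:9,r1:1,r2:-1,r3:Add1,r4:4,r5:7
cycle 7: - // r0:9,r1:1,r2:-1,r3:Add1,r4:4,r5:7
cycle 8: - // r0:9,r1:1,r2:-1,r3:Add1,r4:4,r5:7
cycle 9: CDB Mul1=7 // r0:9,r1:1,r2:-1,r3:Add1,r4:4,r5:7
cycle 10: - // r0:9,r1:1,r2:-1,r3:Add1,r4:4,r5:7
cycle 11: CDB Add1=3 // r0:9,r1:1,r2:-1,r3:3,r4:4,r5:7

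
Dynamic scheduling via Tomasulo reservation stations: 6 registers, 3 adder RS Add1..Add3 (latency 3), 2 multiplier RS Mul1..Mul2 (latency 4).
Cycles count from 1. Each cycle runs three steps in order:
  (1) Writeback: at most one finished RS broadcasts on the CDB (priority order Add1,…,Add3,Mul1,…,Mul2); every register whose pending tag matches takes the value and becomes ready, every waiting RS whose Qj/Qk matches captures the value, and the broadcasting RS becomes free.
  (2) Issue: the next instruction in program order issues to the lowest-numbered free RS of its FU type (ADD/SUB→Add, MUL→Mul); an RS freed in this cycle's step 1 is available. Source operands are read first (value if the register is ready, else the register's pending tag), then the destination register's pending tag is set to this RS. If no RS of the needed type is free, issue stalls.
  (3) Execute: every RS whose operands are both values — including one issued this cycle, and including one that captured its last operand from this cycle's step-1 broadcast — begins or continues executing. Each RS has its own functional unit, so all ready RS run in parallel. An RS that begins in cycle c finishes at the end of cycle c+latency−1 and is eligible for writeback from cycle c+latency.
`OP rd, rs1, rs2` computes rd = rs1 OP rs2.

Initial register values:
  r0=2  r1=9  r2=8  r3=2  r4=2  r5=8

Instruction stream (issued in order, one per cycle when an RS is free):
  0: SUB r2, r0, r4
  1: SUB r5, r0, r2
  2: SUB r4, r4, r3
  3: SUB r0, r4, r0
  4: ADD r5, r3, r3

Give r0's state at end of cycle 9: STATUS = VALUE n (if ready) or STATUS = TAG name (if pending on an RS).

STATUS = VALUE -2

c1: issue SUB r2<-Add1 | r0:2,r1:9,r2:Add1,r3:2,r4:2,r5:8
c2: issue SUB r5<-Add2 | r0:2,r1:9,r2:Add1,r3:2,r4:2,r5:Add2
c3: issue SUB r4<-Add3 | r0:2,r1:9,r2:Add1,r3:2,r4:Add3,r5:Add2
c4: CDB Add1=0; issue SUB r0<-Add1 | r0:Add1,r1:9,r2:0,r3:2,r4:Add3,r5:Add2
c5: stall | r0:Add1,r1:9,r2:0,r3:2,r4:Add3,r5:Add2
c6: CDB Add3=0; issue ADD r5<-Add3 | r0:Add1,r1:9,r2:0,r3:2,r4:0,r5:Add3
c7: CDB Add2=2 | r0:Add1,r1:9,r2:0,r3:2,r4:0,r5:Add3
c8: - | r0:Add1,r1:9,r2:0,r3:2,r4:0,r5:Add3
c9: CDB Add1=-2 | r0:-2,r1:9,r2:0,r3:2,r4:0,r5:Add3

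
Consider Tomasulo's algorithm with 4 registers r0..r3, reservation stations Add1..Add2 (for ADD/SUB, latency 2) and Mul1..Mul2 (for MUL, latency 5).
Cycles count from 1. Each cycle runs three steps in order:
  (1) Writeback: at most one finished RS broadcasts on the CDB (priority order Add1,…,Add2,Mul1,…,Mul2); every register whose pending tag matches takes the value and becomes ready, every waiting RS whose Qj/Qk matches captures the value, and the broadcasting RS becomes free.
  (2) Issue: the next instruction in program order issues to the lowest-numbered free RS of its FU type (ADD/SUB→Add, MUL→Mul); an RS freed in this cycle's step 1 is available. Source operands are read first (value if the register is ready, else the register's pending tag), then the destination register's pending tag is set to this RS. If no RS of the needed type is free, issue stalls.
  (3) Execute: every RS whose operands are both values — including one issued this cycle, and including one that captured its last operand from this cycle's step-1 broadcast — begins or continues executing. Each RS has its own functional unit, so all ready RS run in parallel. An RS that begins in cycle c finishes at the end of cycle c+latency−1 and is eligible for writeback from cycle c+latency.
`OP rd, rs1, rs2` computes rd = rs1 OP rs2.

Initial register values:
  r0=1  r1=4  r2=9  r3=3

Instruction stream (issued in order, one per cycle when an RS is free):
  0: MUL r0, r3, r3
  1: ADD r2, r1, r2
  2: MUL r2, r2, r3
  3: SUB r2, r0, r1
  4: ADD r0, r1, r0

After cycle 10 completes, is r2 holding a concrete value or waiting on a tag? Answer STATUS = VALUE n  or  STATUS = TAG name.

STATUS = VALUE 5

cycle 1: issue MUL r0<-Mul1 // r0:Mul1,r1:4,r2:9,r3:3
cycle 2: issue ADD r2<-Add1 // r0:Mul1,r1:4,r2:Add1,r3:3
cycle 3: issue MUL r2<-Mul2 // r0:Mul1,r1:4,r2:Mul2,r3:3
cycle 4: CDB Add1=13; issue SUB r2<-Add1 // r0:Mul1,r1:4,r2:Add1,r3:3
cycle 5: issue ADD r0<-Add2 // r0:Add2,r1:4,r2:Add1,r3:3
cycle 6: CDB Mul1=9 // r0:Add2,r1:4,r2:Add1,r3:3
cycle 7: - // r0:Add2,r1:4,r2:Add1,r3:3
cycle 8: CDB Add1=5 // r0:Add2,r1:4,r2:5,r3:3
cycle 9: CDB Add2=13 // r0:13,r1:4,r2:5,r3:3
cycle 10: CDB Mul2=39 // r0:13,r1:4,r2:5,r3:3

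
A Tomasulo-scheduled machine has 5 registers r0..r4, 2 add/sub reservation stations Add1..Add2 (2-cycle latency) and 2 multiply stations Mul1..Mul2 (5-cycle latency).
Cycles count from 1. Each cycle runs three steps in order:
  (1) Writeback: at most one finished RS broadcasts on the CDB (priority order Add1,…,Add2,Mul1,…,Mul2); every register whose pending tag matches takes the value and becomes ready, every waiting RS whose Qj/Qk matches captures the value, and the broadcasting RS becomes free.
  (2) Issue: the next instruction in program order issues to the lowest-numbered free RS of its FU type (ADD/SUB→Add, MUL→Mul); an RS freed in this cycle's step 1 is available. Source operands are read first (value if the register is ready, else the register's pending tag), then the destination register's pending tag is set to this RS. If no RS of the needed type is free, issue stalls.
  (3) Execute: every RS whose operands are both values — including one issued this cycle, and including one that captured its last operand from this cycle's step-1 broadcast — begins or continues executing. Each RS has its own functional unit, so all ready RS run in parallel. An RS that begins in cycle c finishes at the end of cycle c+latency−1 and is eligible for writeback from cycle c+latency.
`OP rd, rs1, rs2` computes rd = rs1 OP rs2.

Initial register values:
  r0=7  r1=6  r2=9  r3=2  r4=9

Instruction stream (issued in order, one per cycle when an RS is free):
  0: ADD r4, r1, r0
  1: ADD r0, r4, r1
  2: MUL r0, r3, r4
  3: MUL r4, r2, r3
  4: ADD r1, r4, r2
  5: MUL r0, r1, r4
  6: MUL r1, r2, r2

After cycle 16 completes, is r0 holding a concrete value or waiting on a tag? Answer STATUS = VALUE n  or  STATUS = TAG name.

STATUS = VALUE 486

cycle 1: issue ADD r4<-Add1 // r0:7,r1:6,r2:9,r3:2,r4:Add1
cycle 2: issue ADD r0<-Add2 // r0:Add2,r1:6,r2:9,r3:2,r4:Add1
cycle 3: CDB Add1=13; issue MUL r0<-Mul1 // r0:Mul1,r1:6,r2:9,r3:2,r4:13
cycle 4: issue MUL r4<-Mul2 // r0:Mul1,r1:6,r2:9,r3:2,r4:Mul2
cycle 5: CDB Add2=19; issue ADD r1<-Add1 // r0:Mul1,r1:Add1,r2:9,r3:2,r4:Mul2
cycle 6: stall // r0:Mul1,r1:Add1,r2:9,r3:2,r4:Mul2
cycle 7: stall // r0:Mul1,r1:Add1,r2:9,r3:2,r4:Mul2
cycle 8: CDB Mul1=26; issue MUL r0<-Mul1 // r0:Mul1,r1:Add1,r2:9,r3:2,r4:Mul2
cycle 9: CDB Mul2=18; issue MUL r1<-Mul2 // r0:Mul1,r1:Mul2,r2:9,r3:2,r4:18
cycle 10: - // r0:Mul1,r1:Mul2,r2:9,r3:2,r4:18
cycle 11: CDB Add1=27 // r0:Mul1,r1:Mul2,r2:9,r3:2,r4:18
cycle 12: - // r0:Mul1,r1:Mul2,r2:9,r3:2,r4:18
cycle 13: - // r0:Mul1,r1:Mul2,r2:9,r3:2,r4:18
cycle 14: CDB Mul2=81 // r0:Mul1,r1:81,r2:9,r3:2,r4:18
cycle 15: - // r0:Mul1,r1:81,r2:9,r3:2,r4:18
cycle 16: CDB Mul1=486 // r0:486,r1:81,r2:9,r3:2,r4:18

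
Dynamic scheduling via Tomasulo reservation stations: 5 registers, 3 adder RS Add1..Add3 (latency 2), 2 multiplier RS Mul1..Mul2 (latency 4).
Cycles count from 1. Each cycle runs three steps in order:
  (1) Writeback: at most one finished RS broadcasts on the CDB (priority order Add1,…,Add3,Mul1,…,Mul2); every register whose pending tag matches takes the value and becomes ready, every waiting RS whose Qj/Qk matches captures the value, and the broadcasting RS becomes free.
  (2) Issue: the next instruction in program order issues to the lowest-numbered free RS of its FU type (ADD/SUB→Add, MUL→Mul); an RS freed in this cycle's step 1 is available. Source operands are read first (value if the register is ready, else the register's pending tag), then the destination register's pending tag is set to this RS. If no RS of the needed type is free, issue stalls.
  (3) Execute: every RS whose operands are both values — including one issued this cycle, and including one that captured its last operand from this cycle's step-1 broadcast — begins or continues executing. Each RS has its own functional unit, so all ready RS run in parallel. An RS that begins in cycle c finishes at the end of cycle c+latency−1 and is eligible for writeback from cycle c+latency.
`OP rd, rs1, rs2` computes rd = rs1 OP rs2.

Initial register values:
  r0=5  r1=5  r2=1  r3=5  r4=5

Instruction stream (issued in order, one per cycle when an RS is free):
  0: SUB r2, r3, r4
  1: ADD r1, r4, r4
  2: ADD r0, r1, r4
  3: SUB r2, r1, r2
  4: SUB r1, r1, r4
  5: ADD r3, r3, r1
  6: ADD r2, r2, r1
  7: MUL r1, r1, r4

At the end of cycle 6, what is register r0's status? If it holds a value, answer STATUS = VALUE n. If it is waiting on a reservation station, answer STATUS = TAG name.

cycle 1: issue SUB r2<-Add1 // r0:5,r1:5,r2:Add1,r3:5,r4:5
cycle 2: issue ADD r1<-Add2 // r0:5,r1:Add2,r2:Add1,r3:5,r4:5
cycle 3: CDB Add1=0; issue ADD r0<-Add1 // r0:Add1,r1:Add2,r2:0,r3:5,r4:5
cycle 4: CDB Add2=10; issue SUB r2<-Add2 // r0:Add1,r1:10,r2:Add2,r3:5,r4:5
cycle 5: issue SUB r1<-Add3 // r0:Add1,r1:Add3,r2:Add2,r3:5,r4:5
cycle 6: CDB Add1=15; issue ADD r3<-Add1 // r0:15,r1:Add3,r2:Add2,r3:Add1,r4:5

STATUS = VALUE 15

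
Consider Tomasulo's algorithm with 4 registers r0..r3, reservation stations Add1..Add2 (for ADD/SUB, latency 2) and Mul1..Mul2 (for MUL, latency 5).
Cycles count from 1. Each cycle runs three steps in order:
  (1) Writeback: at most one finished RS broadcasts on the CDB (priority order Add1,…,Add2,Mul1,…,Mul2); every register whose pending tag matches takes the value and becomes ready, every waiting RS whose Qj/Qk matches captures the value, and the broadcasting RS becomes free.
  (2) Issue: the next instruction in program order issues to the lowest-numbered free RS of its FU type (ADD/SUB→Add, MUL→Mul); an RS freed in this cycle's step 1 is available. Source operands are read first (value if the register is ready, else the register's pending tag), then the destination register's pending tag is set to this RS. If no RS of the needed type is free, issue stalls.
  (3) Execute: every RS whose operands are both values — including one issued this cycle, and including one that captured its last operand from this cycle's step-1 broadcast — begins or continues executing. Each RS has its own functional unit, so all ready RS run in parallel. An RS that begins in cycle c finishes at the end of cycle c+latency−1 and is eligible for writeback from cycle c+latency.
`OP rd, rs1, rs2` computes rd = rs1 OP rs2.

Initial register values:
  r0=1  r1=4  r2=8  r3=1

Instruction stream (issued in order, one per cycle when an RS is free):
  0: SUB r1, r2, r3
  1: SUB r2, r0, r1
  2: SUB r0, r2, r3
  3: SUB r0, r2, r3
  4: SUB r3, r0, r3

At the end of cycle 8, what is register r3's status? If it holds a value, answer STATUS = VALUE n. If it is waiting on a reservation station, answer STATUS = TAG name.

STATUS = TAG Add1

c1: issue SUB r1<-Add1 | r0:1,r1:Add1,r2:8,r3:1
c2: issue SUB r2<-Add2 | r0:1,r1:Add1,r2:Add2,r3:1
c3: CDB Add1=7; issue SUB r0<-Add1 | r0:Add1,r1:7,r2:Add2,r3:1
c4: stall | r0:Add1,r1:7,r2:Add2,r3:1
c5: CDB Add2=-6; issue SUB r0<-Add2 | r0:Add2,r1:7,r2:-6,r3:1
c6: stall | r0:Add2,r1:7,r2:-6,r3:1
c7: CDB Add1=-7; issue SUB r3<-Add1 | r0:Add2,r1:7,r2:-6,r3:Add1
c8: CDB Add2=-7 | r0:-7,r1:7,r2:-6,r3:Add1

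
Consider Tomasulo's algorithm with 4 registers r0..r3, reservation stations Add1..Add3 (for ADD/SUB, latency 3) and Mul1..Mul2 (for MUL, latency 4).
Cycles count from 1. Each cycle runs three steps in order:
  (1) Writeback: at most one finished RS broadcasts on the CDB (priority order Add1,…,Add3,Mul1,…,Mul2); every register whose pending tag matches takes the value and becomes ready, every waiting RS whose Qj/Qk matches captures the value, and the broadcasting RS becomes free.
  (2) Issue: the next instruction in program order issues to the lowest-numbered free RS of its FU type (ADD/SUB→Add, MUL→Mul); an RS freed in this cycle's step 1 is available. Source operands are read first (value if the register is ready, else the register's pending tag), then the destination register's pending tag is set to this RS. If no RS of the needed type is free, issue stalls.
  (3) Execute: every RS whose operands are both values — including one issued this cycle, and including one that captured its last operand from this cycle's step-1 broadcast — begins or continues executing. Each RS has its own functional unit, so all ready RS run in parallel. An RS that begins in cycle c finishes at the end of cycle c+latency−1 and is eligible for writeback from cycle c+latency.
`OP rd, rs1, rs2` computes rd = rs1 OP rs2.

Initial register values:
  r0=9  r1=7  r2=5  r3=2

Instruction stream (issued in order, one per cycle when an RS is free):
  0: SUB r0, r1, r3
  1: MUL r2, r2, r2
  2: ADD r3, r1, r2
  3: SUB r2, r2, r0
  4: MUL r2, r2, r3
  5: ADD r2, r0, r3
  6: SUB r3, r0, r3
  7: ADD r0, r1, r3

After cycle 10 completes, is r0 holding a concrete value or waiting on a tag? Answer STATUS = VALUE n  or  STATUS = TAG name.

c1: issue SUB r0<-Add1 | r0:Add1,r1:7,r2:5,r3:2
c2: issue MUL r2<-Mul1 | r0:Add1,r1:7,r2:Mul1,r3:2
c3: issue ADD r3<-Add2 | r0:Add1,r1:7,r2:Mul1,r3:Add2
c4: CDB Add1=5; issue SUB r2<-Add1 | r0:5,r1:7,r2:Add1,r3:Add2
c5: issue MUL r2<-Mul2 | r0:5,r1:7,r2:Mul2,r3:Add2
c6: CDB Mul1=25; issue ADD r2<-Add3 | r0:5,r1:7,r2:Add3,r3:Add2
c7: stall | r0:5,r1:7,r2:Add3,r3:Add2
c8: stall | r0:5,r1:7,r2:Add3,r3:Add2
c9: CDB Add1=20; issue SUB r3<-Add1 | r0:5,r1:7,r2:Add3,r3:Add1
c10: CDB Add2=32; issue ADD r0<-Add2 | r0:Add2,r1:7,r2:Add3,r3:Add1

STATUS = TAG Add2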